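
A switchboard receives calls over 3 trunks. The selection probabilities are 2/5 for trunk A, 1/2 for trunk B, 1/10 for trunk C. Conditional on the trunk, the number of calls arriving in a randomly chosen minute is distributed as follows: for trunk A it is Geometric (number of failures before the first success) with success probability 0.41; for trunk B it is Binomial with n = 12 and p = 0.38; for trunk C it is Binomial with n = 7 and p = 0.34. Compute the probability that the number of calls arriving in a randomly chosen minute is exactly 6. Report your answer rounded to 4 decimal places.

0.0866

Conditional on each trunk, P(X = 6): A: 0.017294; B: 0.158024; C: 0.007137.
By total probability, P(X = 6) = 0.4·0.017294 + 0.5·0.158024 + 0.1·0.007137 = 0.0866434.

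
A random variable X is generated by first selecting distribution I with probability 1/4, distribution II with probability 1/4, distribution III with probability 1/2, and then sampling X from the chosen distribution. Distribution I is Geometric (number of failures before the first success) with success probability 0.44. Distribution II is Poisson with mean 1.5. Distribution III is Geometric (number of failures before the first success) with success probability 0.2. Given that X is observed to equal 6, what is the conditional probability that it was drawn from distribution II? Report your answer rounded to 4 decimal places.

Likelihoods P(X=6 | ·): I: 0.01357; II: 0.00352999; III: 0.0524288.
Posterior ∝ prior × likelihood. Numerator for II: 0.25·0.00352999 = 0.000882497.
Normalizing constant: 0.25·0.01357 + 0.25·0.00352999 + 0.5·0.0524288 = 0.0304894.
P(II | observation) = 0.000882497 / 0.0304894 = 0.0289444.

0.0289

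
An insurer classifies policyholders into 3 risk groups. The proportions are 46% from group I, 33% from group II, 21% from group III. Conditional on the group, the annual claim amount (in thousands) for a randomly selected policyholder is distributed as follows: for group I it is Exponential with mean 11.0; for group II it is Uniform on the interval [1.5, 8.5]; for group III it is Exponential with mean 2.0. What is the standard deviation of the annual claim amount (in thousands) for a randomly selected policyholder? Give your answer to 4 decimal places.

Per component, I: μ=11, E[X²]=242; II: μ=5, E[X²]=29.0833; III: μ=2, E[X²]=8.
E[X] = 0.46·11 + 0.33·5 + 0.21·2 = 7.13.
E[X²] = 0.46·242 + 0.33·29.0833 + 0.21·8 = 122.598.
Var(X) = E[X²] − (E[X])² = 122.598 − 50.8369 = 71.7606.
SD(X) = √71.7606 = 8.47116.

8.4712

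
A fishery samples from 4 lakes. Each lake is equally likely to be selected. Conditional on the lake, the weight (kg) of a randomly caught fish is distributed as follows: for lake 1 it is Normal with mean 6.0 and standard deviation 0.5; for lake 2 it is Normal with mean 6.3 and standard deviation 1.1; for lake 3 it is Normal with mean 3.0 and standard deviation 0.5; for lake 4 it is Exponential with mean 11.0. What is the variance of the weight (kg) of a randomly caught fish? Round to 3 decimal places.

38.869

Per component, 1: μ=6, E[X²]=36.25; 2: μ=6.3, E[X²]=40.9; 3: μ=3, E[X²]=9.25; 4: μ=11, E[X²]=242.
E[X] = 0.25·6 + 0.25·6.3 + 0.25·3 + 0.25·11 = 6.575.
E[X²] = 0.25·36.25 + 0.25·40.9 + 0.25·9.25 + 0.25·242 = 82.1.
Var(X) = E[X²] − (E[X])² = 82.1 − 43.2306 = 38.8694.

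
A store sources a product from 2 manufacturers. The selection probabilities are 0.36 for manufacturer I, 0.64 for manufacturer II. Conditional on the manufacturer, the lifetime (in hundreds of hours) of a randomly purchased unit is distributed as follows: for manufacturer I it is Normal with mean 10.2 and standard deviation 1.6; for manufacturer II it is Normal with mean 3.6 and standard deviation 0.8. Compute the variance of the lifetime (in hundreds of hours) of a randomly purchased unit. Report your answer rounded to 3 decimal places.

Per component, I: μ=10.2, E[X²]=106.6; II: μ=3.6, E[X²]=13.6.
E[X] = 0.36·10.2 + 0.64·3.6 = 5.976.
E[X²] = 0.36·106.6 + 0.64·13.6 = 47.08.
Var(X) = E[X²] − (E[X])² = 47.08 − 35.7126 = 11.3674.

11.367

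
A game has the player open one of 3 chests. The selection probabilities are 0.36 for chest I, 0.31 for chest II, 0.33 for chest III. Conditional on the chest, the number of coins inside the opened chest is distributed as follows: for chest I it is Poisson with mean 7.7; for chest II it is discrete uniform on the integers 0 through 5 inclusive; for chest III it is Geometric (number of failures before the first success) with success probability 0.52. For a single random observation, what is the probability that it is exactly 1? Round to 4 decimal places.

Conditional on each chest, P(X = 1): I: 0.00348677; II: 0.166667; III: 0.2496.
By total probability, P(X = 1) = 0.36·0.00348677 + 0.31·0.166667 + 0.33·0.2496 = 0.13529.

0.1353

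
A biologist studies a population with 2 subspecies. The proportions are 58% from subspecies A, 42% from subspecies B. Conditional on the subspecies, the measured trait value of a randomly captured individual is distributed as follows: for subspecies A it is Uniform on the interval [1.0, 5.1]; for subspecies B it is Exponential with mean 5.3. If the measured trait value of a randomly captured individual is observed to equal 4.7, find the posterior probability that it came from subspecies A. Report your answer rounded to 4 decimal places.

Likelihoods f(4.7 | ·): A: 0.243902; B: 0.0777311.
Posterior ∝ prior × likelihood. Numerator for A: 0.58·0.243902 = 0.141463.
Normalizing constant: 0.58·0.243902 + 0.42·0.0777311 = 0.17411.
P(A | observation) = 0.141463 / 0.17411 = 0.812492.

0.8125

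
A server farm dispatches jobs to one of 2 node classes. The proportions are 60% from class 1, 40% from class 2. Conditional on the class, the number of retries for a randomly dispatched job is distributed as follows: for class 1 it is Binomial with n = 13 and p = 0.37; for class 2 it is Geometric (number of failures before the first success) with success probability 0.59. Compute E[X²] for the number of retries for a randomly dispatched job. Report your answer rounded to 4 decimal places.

16.3641

For each component E[X²] = Var + (mean)², giving 1: 26.1664; 2: 1.66073.
Overall E[X²] = 0.6·26.1664 + 0.4·1.66073 = 16.3641.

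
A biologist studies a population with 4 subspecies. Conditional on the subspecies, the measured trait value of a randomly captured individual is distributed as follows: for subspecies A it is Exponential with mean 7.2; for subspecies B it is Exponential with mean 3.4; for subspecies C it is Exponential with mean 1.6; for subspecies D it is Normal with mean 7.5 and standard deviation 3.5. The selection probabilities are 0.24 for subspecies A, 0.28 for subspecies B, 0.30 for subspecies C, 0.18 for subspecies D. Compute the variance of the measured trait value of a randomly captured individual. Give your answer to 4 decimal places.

Per component, A: μ=7.2, E[X²]=103.68; B: μ=3.4, E[X²]=23.12; C: μ=1.6, E[X²]=5.12; D: μ=7.5, E[X²]=68.5.
E[X] = 0.24·7.2 + 0.28·3.4 + 0.3·1.6 + 0.18·7.5 = 4.51.
E[X²] = 0.24·103.68 + 0.28·23.12 + 0.3·5.12 + 0.18·68.5 = 45.2228.
Var(X) = E[X²] − (E[X])² = 45.2228 − 20.3401 = 24.8827.

24.8827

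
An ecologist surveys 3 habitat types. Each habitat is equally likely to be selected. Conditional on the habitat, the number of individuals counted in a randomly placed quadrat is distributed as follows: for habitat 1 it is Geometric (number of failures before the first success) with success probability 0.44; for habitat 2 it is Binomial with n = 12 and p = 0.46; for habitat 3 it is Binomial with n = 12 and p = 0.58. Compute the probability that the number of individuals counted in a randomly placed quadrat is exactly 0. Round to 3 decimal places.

0.147

Conditional on each habitat, P(X = 0): 1: 0.44; 2: 0.000614788; 3: 3.01295e-05.
By total probability, P(X = 0) = 0.333333·0.44 + 0.333333·0.000614788 + 0.333333·3.01295e-05 = 0.146882.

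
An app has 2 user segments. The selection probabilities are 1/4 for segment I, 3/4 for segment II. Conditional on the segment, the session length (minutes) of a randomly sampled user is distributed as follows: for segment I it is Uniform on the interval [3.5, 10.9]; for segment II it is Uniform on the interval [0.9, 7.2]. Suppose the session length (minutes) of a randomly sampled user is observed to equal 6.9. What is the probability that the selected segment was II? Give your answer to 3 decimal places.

Likelihoods f(6.9 | ·): I: 0.135135; II: 0.15873.
Posterior ∝ prior × likelihood. Numerator for II: 0.75·0.15873 = 0.119048.
Normalizing constant: 0.25·0.135135 + 0.75·0.15873 = 0.152831.
P(II | observation) = 0.119048 / 0.152831 = 0.778947.

0.779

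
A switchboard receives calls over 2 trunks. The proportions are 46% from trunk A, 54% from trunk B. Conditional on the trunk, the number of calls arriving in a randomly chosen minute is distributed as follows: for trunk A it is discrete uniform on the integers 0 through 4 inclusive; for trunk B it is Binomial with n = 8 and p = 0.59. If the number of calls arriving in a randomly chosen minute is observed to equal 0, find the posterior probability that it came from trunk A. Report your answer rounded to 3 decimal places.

Likelihoods P(X=0 | ·): A: 0.2; B: 0.000798493.
Posterior ∝ prior × likelihood. Numerator for A: 0.46·0.2 = 0.092.
Normalizing constant: 0.46·0.2 + 0.54·0.000798493 = 0.0924312.
P(A | observation) = 0.092 / 0.0924312 = 0.995335.

0.995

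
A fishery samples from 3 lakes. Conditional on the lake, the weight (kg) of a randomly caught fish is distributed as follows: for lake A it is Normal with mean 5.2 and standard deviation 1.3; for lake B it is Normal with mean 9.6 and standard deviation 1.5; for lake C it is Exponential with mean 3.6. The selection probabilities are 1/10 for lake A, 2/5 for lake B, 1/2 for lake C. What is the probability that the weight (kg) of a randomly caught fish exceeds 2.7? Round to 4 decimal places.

Conditional on each lake, P(X > 2.7): A: 0.972765; B: 0.999998; C: 0.472367.
By total probability, P(X > 2.7) = 0.1·0.972765 + 0.4·0.999998 + 0.5·0.472367 = 0.733459.

0.7335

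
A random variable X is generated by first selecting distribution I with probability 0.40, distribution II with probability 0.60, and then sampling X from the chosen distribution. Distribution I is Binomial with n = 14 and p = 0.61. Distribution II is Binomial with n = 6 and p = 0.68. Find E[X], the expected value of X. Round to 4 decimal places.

Component means — I: 8.54; II: 4.08.
E[X] = 0.4·8.54 + 0.6·4.08 = 5.864.

5.8640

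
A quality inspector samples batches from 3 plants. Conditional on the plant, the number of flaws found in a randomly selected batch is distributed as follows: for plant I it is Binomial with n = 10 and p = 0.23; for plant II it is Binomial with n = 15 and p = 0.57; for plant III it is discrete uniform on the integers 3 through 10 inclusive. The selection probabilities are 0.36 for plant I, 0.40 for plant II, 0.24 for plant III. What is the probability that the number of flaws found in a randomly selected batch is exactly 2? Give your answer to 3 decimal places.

Conditional on each plant, P(X = 2): I: 0.294167; II: 0.000586177; III: 0.
By total probability, P(X = 2) = 0.36·0.294167 + 0.4·0.000586177 + 0.24·0 = 0.106135.

0.106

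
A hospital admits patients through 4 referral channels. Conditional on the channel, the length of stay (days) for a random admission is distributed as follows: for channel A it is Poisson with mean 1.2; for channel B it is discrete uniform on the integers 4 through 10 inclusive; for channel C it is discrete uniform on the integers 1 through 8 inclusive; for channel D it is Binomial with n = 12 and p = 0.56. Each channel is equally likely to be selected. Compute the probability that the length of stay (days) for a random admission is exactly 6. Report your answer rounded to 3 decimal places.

0.119

Conditional on each channel, P(X = 6): A: 0.00124911; B: 0.142857; C: 0.125; D: 0.206784.
By total probability, P(X = 6) = 0.25·0.00124911 + 0.25·0.142857 + 0.25·0.125 + 0.25·0.206784 = 0.118972.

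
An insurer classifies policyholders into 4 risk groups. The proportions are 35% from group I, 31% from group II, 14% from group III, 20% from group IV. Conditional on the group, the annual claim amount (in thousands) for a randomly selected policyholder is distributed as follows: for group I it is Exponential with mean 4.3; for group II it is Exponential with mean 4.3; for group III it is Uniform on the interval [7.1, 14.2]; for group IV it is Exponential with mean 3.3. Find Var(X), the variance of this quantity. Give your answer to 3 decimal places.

Per component, I: μ=4.3, E[X²]=36.98; II: μ=4.3, E[X²]=36.98; III: μ=10.65, E[X²]=117.623; IV: μ=3.3, E[X²]=21.78.
E[X] = 0.35·4.3 + 0.31·4.3 + 0.14·10.65 + 0.2·3.3 = 4.989.
E[X²] = 0.35·36.98 + 0.31·36.98 + 0.14·117.623 + 0.2·21.78 = 45.2301.
Var(X) = E[X²] − (E[X])² = 45.2301 − 24.8901 = 20.3399.

20.340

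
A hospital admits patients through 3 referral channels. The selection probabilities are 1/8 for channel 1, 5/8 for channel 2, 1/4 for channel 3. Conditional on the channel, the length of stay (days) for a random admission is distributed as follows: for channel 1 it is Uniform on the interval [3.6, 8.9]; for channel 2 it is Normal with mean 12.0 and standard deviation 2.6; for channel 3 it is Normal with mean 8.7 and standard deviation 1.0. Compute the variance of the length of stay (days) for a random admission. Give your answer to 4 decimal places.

9.2398

Per component, 1: μ=6.25, E[X²]=41.4033; 2: μ=12, E[X²]=150.76; 3: μ=8.7, E[X²]=76.69.
E[X] = 0.125·6.25 + 0.625·12 + 0.25·8.7 = 10.4563.
E[X²] = 0.125·41.4033 + 0.625·150.76 + 0.25·76.69 = 118.573.
Var(X) = E[X²] − (E[X])² = 118.573 − 109.333 = 9.23975.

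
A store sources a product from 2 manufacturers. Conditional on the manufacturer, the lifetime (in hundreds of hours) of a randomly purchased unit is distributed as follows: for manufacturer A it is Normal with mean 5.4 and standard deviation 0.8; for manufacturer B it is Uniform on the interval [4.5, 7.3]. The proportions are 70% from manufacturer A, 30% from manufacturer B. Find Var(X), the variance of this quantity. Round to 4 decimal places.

0.6965

Per component, A: μ=5.4, E[X²]=29.8; B: μ=5.9, E[X²]=35.4633.
E[X] = 0.7·5.4 + 0.3·5.9 = 5.55.
E[X²] = 0.7·29.8 + 0.3·35.4633 = 31.499.
Var(X) = E[X²] − (E[X])² = 31.499 − 30.8025 = 0.6965.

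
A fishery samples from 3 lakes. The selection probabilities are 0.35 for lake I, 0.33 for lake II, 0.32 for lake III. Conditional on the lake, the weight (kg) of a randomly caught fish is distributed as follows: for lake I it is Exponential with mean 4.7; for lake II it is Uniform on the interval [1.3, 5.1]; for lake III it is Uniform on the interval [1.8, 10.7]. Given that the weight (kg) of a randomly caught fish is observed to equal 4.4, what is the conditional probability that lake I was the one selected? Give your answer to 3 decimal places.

0.192

Likelihoods f(4.4 | ·): I: 0.0834312; II: 0.263158; III: 0.11236.
Posterior ∝ prior × likelihood. Numerator for I: 0.35·0.0834312 = 0.0292009.
Normalizing constant: 0.35·0.0834312 + 0.33·0.263158 + 0.32·0.11236 = 0.151998.
P(I | observation) = 0.0292009 / 0.151998 = 0.192114.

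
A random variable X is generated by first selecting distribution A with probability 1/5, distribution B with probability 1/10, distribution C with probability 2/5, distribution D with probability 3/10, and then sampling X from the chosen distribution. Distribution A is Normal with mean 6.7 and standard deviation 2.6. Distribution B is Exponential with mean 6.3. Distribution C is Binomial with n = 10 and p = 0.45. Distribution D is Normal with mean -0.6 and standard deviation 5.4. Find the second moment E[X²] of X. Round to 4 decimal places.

36.2140

For each component E[X²] = Var + (mean)², giving A: 51.65; B: 79.38; C: 22.725; D: 29.52.
Overall E[X²] = 0.2·51.65 + 0.1·79.38 + 0.4·22.725 + 0.3·29.52 = 36.214.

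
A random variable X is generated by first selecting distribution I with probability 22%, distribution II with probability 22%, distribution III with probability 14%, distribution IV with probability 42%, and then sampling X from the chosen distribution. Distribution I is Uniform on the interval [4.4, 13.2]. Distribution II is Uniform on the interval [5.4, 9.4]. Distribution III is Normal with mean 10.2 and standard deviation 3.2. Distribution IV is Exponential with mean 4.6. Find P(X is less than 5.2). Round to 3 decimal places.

0.313

Conditional on each component, P(X < 5.2): I: 0.0909091; II: 0; III: 0.0590851; IV: 0.677107.
By total probability, P(X < 5.2) = 0.22·0.0909091 + 0.22·0 + 0.14·0.0590851 + 0.42·0.677107 = 0.312657.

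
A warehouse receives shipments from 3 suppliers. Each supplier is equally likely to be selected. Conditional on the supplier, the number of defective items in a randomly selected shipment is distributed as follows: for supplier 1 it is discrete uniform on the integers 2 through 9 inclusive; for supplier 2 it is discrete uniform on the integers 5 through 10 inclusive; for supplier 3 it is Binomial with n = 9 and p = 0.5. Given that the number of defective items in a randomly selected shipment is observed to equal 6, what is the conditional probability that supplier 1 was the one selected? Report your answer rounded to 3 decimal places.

0.274

Likelihoods P(X=6 | ·): 1: 0.125; 2: 0.166667; 3: 0.164062.
Posterior ∝ prior × likelihood. Numerator for 1: 0.333333·0.125 = 0.0416667.
Normalizing constant: 0.333333·0.125 + 0.333333·0.166667 + 0.333333·0.164062 = 0.15191.
P(1 | observation) = 0.0416667 / 0.15191 = 0.274286.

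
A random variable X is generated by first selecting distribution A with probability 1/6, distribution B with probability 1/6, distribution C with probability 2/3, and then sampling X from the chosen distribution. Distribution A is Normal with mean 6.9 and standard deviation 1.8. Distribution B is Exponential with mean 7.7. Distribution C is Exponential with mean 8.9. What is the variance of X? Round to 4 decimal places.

Per component, A: μ=6.9, E[X²]=50.85; B: μ=7.7, E[X²]=118.58; C: μ=8.9, E[X²]=158.42.
E[X] = 0.166667·6.9 + 0.166667·7.7 + 0.666667·8.9 = 8.36667.
E[X²] = 0.166667·50.85 + 0.166667·118.58 + 0.666667·158.42 = 133.852.
Var(X) = E[X²] − (E[X])² = 133.852 − 70.0011 = 63.8506.

63.8506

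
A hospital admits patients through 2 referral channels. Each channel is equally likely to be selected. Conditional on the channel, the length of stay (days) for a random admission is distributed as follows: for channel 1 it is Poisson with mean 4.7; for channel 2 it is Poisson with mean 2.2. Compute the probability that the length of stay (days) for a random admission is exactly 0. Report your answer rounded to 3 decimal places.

Conditional on each channel, P(X = 0): 1: 0.00909528; 2: 0.110803.
By total probability, P(X = 0) = 0.5·0.00909528 + 0.5·0.110803 = 0.0599492.

0.060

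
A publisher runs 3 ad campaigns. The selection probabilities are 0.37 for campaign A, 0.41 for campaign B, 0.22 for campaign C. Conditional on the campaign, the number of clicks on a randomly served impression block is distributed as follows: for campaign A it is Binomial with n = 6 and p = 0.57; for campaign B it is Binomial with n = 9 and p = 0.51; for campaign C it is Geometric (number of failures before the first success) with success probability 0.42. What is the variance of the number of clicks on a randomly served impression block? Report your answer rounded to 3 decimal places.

3.665

Per component, A: μ=3.42, E[X²]=13.167; B: μ=4.59, E[X²]=23.3172; C: μ=1.38095, E[X²]=5.19501.
E[X] = 0.37·3.42 + 0.41·4.59 + 0.22·1.38095 = 3.45111.
E[X²] = 0.37·13.167 + 0.41·23.3172 + 0.22·5.19501 = 15.5747.
Var(X) = E[X²] − (E[X])² = 15.5747 − 11.9102 = 3.66459.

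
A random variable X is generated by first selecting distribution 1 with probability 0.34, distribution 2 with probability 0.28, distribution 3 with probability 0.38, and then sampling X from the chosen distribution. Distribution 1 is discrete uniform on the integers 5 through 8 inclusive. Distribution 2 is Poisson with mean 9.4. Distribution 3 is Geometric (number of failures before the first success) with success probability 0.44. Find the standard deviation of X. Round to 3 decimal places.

Per component, 1: μ=6.5, E[X²]=43.5; 2: μ=9.4, E[X²]=97.76; 3: μ=1.27273, E[X²]=4.5124.
E[X] = 0.34·6.5 + 0.28·9.4 + 0.38·1.27273 = 5.32564.
E[X²] = 0.34·43.5 + 0.28·97.76 + 0.38·4.5124 = 43.8775.
Var(X) = E[X²] − (E[X])² = 43.8775 − 28.3624 = 15.5151.
SD(X) = √15.5151 = 3.93892.

3.939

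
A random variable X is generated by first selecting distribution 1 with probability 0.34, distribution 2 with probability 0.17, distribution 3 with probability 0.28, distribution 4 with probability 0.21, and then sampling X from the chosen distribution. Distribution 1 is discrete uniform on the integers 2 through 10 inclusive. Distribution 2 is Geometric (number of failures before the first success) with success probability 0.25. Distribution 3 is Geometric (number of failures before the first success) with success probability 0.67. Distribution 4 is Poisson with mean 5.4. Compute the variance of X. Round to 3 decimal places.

11.001

Per component, 1: μ=6, E[X²]=42.6667; 2: μ=3, E[X²]=21; 3: μ=0.492537, E[X²]=0.977723; 4: μ=5.4, E[X²]=34.56.
E[X] = 0.34·6 + 0.17·3 + 0.28·0.492537 + 0.21·5.4 = 3.82191.
E[X²] = 0.34·42.6667 + 0.17·21 + 0.28·0.977723 + 0.21·34.56 = 25.608.
Var(X) = E[X²] − (E[X])² = 25.608 − 14.607 = 11.001.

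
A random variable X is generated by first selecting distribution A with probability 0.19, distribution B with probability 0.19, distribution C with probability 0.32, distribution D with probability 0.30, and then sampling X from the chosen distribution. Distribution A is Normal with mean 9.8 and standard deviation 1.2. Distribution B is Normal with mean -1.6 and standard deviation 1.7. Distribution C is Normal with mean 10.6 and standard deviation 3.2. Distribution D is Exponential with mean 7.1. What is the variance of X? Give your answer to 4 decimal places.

Per component, A: μ=9.8, E[X²]=97.48; B: μ=-1.6, E[X²]=5.45; C: μ=10.6, E[X²]=122.6; D: μ=7.1, E[X²]=100.82.
E[X] = 0.19·9.8 + 0.19·-1.6 + 0.32·10.6 + 0.3·7.1 = 7.08.
E[X²] = 0.19·97.48 + 0.19·5.45 + 0.32·122.6 + 0.3·100.82 = 89.0347.
Var(X) = E[X²] − (E[X])² = 89.0347 − 50.1264 = 38.9083.

38.9083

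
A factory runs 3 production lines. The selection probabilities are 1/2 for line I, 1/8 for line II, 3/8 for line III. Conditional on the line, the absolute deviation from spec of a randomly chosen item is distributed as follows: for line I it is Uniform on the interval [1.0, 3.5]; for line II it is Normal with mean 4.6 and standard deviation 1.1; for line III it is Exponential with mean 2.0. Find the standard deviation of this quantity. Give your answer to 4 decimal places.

Per component, I: μ=2.25, E[X²]=5.58333; II: μ=4.6, E[X²]=22.37; III: μ=2, E[X²]=8.
E[X] = 0.5·2.25 + 0.125·4.6 + 0.375·2 = 2.45.
E[X²] = 0.5·5.58333 + 0.125·22.37 + 0.375·8 = 8.58792.
Var(X) = E[X²] − (E[X])² = 8.58792 − 6.0025 = 2.58542.
SD(X) = √2.58542 = 1.60792.

1.6079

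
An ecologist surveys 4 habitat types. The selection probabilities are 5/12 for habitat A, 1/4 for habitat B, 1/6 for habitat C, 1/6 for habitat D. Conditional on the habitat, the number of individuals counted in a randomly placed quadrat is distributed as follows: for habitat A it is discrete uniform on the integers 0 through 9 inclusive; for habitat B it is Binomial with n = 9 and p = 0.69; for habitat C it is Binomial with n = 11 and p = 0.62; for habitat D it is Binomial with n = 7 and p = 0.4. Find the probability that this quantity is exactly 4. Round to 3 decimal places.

0.104

Conditional on each habitat, P(X = 4): A: 0.1; B: 0.0817665; C: 0.0557912; D: 0.193536.
By total probability, P(X = 4) = 0.416667·0.1 + 0.25·0.0817665 + 0.166667·0.0557912 + 0.166667·0.193536 = 0.103663.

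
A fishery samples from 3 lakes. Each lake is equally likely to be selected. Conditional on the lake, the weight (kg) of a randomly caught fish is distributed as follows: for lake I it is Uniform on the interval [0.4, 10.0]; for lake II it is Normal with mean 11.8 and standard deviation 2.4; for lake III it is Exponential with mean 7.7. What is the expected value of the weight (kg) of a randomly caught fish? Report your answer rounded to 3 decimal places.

8.233

Component means — I: 5.2; II: 11.8; III: 7.7.
E[X] = 0.333333·5.2 + 0.333333·11.8 + 0.333333·7.7 = 8.23333.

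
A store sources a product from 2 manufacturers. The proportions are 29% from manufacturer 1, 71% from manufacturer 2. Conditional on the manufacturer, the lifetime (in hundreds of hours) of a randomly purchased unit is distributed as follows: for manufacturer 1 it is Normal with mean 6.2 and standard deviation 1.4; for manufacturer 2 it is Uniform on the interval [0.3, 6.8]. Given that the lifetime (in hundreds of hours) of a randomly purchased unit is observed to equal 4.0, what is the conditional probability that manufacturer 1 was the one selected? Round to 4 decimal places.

0.1804

Likelihoods f(4.0 | ·): 1: 0.0829013; 2: 0.153846.
Posterior ∝ prior × likelihood. Numerator for 1: 0.29·0.0829013 = 0.0240414.
Normalizing constant: 0.29·0.0829013 + 0.71·0.153846 = 0.133272.
P(1 | observation) = 0.0240414 / 0.133272 = 0.180393.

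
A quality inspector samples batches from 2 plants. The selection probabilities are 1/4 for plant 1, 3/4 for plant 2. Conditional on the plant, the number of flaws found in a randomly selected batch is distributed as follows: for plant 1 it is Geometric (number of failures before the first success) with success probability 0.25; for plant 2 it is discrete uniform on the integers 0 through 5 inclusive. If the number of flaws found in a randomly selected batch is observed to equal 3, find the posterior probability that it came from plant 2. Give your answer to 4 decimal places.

0.8258

Likelihoods P(X=3 | ·): 1: 0.105469; 2: 0.166667.
Posterior ∝ prior × likelihood. Numerator for 2: 0.75·0.166667 = 0.125.
Normalizing constant: 0.25·0.105469 + 0.75·0.166667 = 0.151367.
P(2 | observation) = 0.125 / 0.151367 = 0.825806.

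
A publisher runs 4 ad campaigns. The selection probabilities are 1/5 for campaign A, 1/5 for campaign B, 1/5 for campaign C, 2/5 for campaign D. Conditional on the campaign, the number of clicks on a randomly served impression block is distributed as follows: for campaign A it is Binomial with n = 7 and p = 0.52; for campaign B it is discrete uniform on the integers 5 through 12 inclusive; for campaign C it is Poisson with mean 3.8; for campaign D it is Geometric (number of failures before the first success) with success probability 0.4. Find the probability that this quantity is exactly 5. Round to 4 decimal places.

Conditional on each campaign, P(X = 5): A: 0.183958; B: 0.125; C: 0.147713; D: 0.031104.
By total probability, P(X = 5) = 0.2·0.183958 + 0.2·0.125 + 0.2·0.147713 + 0.4·0.031104 = 0.103776.

0.1038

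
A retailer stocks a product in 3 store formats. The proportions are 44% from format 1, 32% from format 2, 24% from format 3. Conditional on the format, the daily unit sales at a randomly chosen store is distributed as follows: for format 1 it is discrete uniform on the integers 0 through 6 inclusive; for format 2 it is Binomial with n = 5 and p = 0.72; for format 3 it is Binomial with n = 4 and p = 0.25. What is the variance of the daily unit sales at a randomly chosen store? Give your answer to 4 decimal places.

3.2548

Per component, 1: μ=3, E[X²]=13; 2: μ=3.6, E[X²]=13.968; 3: μ=1, E[X²]=1.75.
E[X] = 0.44·3 + 0.32·3.6 + 0.24·1 = 2.712.
E[X²] = 0.44·13 + 0.32·13.968 + 0.24·1.75 = 10.6098.
Var(X) = E[X²] − (E[X])² = 10.6098 − 7.35494 = 3.25482.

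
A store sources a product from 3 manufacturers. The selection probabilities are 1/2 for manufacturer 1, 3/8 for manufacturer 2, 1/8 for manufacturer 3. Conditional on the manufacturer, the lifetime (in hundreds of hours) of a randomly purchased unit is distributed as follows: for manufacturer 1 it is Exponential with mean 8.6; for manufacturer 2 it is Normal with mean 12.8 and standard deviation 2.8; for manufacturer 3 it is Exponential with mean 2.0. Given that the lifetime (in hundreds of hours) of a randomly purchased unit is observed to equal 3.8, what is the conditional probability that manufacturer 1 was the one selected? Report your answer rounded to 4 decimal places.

0.7947

Likelihoods f(3.8 | ·): 1: 0.0747488; 2: 0.000813329; 3: 0.0747843.
Posterior ∝ prior × likelihood. Numerator for 1: 0.5·0.0747488 = 0.0373744.
Normalizing constant: 0.5·0.0747488 + 0.375·0.000813329 + 0.125·0.0747843 = 0.0470274.
P(1 | observation) = 0.0373744 / 0.0470274 = 0.794736.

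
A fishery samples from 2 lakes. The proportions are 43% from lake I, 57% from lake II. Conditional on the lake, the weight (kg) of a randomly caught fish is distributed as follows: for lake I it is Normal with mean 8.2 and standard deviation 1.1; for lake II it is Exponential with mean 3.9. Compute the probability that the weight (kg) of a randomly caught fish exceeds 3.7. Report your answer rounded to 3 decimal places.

Conditional on each lake, P(X > 3.7): I: 0.999979; II: 0.387237.
By total probability, P(X > 3.7) = 0.43·0.999979 + 0.57·0.387237 = 0.650716.

0.651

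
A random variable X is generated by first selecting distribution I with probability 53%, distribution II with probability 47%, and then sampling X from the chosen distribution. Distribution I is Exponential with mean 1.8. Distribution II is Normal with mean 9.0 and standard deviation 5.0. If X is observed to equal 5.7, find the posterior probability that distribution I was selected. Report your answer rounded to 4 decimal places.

Likelihoods f(5.7 | ·): I: 0.0234132; II: 0.0641728.
Posterior ∝ prior × likelihood. Numerator for I: 0.53·0.0234132 = 0.012409.
Normalizing constant: 0.53·0.0234132 + 0.47·0.0641728 = 0.0425702.
P(I | observation) = 0.012409 / 0.0425702 = 0.291495.

0.2915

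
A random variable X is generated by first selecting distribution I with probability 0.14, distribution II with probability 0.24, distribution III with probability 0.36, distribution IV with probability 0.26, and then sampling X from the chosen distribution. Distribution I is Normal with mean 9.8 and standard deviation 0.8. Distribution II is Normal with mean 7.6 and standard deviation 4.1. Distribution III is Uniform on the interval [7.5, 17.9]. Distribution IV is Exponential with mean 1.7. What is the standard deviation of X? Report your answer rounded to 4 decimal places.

Per component, I: μ=9.8, E[X²]=96.68; II: μ=7.6, E[X²]=74.57; III: μ=12.7, E[X²]=170.303; IV: μ=1.7, E[X²]=5.78.
E[X] = 0.14·9.8 + 0.24·7.6 + 0.36·12.7 + 0.26·1.7 = 8.21.
E[X²] = 0.14·96.68 + 0.24·74.57 + 0.36·170.303 + 0.26·5.78 = 94.244.
Var(X) = E[X²] − (E[X])² = 94.244 − 67.4041 = 26.8399.
SD(X) = √26.8399 = 5.18072.

5.1807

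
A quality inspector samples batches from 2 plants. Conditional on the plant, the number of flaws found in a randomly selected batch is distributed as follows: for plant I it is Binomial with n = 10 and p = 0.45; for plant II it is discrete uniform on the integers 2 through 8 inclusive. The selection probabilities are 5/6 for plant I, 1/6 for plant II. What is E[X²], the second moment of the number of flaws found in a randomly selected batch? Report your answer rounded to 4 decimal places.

23.7708

For each component E[X²] = Var + (mean)², giving I: 22.725; II: 29.
Overall E[X²] = 0.833333·22.725 + 0.166667·29 = 23.7708.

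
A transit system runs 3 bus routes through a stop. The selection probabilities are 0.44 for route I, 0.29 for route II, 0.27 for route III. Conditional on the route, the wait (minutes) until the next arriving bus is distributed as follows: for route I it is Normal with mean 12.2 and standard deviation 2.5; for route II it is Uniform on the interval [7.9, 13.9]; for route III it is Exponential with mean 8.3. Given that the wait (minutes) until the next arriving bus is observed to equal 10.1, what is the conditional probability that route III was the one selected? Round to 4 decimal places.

Likelihoods f(10.1 | ·): I: 0.112138; II: 0.166667; III: 0.0356815.
Posterior ∝ prior × likelihood. Numerator for III: 0.27·0.0356815 = 0.009634.
Normalizing constant: 0.44·0.112138 + 0.29·0.166667 + 0.27·0.0356815 = 0.107308.
P(III | observation) = 0.009634 / 0.107308 = 0.0897791.

0.0898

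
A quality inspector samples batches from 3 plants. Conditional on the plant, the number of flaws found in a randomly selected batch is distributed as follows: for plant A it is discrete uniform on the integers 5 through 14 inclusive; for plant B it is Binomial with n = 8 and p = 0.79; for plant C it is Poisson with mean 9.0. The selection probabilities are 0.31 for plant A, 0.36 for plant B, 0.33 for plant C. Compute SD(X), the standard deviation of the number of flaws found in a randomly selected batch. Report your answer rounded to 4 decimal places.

2.8307

Per component, A: μ=9.5, E[X²]=98.5; B: μ=6.32, E[X²]=41.2696; C: μ=9, E[X²]=90.
E[X] = 0.31·9.5 + 0.36·6.32 + 0.33·9 = 8.1902.
E[X²] = 0.31·98.5 + 0.36·41.2696 + 0.33·90 = 75.0921.
Var(X) = E[X²] − (E[X])² = 75.0921 − 67.0794 = 8.01268.
SD(X) = √8.01268 = 2.83067.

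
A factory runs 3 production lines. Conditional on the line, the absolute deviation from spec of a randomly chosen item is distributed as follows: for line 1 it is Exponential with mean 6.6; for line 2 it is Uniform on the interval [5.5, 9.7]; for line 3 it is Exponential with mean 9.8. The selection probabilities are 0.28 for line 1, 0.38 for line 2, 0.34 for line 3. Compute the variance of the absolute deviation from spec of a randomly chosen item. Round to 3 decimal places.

Per component, 1: μ=6.6, E[X²]=87.12; 2: μ=7.6, E[X²]=59.23; 3: μ=9.8, E[X²]=192.08.
E[X] = 0.28·6.6 + 0.38·7.6 + 0.34·9.8 = 8.068.
E[X²] = 0.28·87.12 + 0.38·59.23 + 0.34·192.08 = 112.208.
Var(X) = E[X²] − (E[X])² = 112.208 − 65.0926 = 47.1156.

47.116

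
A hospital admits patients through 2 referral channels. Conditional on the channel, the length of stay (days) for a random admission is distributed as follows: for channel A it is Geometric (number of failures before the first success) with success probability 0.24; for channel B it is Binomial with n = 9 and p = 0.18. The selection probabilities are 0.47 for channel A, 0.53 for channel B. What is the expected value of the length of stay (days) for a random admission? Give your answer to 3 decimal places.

2.347

Component means — A: 3.16667; B: 1.62.
E[X] = 0.47·3.16667 + 0.53·1.62 = 2.34693.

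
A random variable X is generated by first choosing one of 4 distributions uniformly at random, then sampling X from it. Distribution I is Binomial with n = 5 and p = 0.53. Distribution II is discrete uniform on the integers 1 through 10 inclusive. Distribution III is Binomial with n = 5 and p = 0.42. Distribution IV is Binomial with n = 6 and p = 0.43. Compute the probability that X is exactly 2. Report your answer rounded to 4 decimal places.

0.2571

Conditional on each component, P(X = 2): I: 0.291639; II: 0.1; III: 0.344178; IV: 0.292771.
By total probability, P(X = 2) = 0.25·0.291639 + 0.25·0.1 + 0.25·0.344178 + 0.25·0.292771 = 0.257147.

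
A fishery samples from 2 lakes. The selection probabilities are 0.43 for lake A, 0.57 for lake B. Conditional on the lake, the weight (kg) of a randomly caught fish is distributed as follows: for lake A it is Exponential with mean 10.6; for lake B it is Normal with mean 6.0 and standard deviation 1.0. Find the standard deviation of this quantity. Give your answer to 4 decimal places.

7.3533

Per component, A: μ=10.6, E[X²]=224.72; B: μ=6, E[X²]=37.
E[X] = 0.43·10.6 + 0.57·6 = 7.978.
E[X²] = 0.43·224.72 + 0.57·37 = 117.72.
Var(X) = E[X²] − (E[X])² = 117.72 − 63.6485 = 54.0711.
SD(X) = √54.0711 = 7.35331.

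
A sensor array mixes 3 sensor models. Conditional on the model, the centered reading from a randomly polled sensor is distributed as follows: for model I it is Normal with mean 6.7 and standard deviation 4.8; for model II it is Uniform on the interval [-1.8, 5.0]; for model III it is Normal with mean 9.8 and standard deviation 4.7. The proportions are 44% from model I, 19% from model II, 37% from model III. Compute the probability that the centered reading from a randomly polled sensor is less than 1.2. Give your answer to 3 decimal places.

Conditional on each model, P(X < 1.2): I: 0.125932; II: 0.441176; III: 0.0336409.
By total probability, P(X < 1.2) = 0.44·0.125932 + 0.19·0.441176 + 0.37·0.0336409 = 0.151681.

0.152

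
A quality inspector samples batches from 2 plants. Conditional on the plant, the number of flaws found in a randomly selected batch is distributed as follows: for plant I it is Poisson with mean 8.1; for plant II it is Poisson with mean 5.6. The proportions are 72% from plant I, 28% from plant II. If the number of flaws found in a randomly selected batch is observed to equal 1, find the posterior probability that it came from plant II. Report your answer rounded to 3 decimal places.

Likelihoods P(X=1 | ·): I: 0.00245867; II: 0.020708.
Posterior ∝ prior × likelihood. Numerator for II: 0.28·0.020708 = 0.00579825.
Normalizing constant: 0.72·0.00245867 + 0.28·0.020708 = 0.00756849.
P(II | observation) = 0.00579825 / 0.00756849 = 0.766104.

0.766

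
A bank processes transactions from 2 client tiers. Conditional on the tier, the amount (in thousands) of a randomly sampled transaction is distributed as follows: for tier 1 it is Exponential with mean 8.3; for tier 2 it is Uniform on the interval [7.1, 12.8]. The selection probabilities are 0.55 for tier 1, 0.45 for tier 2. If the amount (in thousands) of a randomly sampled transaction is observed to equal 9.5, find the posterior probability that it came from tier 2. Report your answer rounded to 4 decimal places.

Likelihoods f(9.5 | ·): 1: 0.0383564; 2: 0.175439.
Posterior ∝ prior × likelihood. Numerator for 2: 0.45·0.175439 = 0.0789474.
Normalizing constant: 0.55·0.0383564 + 0.45·0.175439 = 0.100043.
P(2 | observation) = 0.0789474 / 0.100043 = 0.789131.

0.7891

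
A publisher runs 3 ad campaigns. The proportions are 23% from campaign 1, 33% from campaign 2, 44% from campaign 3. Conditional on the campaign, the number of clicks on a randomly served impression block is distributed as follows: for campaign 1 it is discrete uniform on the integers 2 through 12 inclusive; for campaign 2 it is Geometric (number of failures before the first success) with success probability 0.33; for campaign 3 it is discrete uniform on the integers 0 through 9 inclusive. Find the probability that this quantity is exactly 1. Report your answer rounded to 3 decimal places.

Conditional on each campaign, P(X = 1): 1: 0; 2: 0.2211; 3: 0.1.
By total probability, P(X = 1) = 0.23·0 + 0.33·0.2211 + 0.44·0.1 = 0.116963.

0.117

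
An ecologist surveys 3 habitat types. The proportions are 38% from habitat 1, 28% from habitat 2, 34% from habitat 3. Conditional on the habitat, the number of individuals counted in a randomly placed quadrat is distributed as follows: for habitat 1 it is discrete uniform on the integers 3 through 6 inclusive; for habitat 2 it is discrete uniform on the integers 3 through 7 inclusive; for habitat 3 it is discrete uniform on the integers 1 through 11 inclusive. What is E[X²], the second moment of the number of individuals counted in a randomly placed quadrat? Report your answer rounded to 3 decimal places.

For each component E[X²] = Var + (mean)², giving 1: 21.5; 2: 27; 3: 46.
Overall E[X²] = 0.38·21.5 + 0.28·27 + 0.34·46 = 31.37.

31.370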